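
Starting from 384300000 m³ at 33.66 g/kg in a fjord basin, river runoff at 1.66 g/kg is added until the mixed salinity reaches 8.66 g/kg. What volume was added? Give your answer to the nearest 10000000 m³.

1370000000 m³

Salt balance: 384,300,000×33.66 + V×1.66 = (384,300,000+V)×8.66
12,935,538,000 + 1.66V = 3,328,038,000 + 8.66V
9,607,500,000 = 7V
V = 1,372,500,000 m³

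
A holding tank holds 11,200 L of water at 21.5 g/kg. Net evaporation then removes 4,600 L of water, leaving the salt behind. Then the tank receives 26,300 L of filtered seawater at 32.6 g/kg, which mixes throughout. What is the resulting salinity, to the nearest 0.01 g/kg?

33.38 g/kg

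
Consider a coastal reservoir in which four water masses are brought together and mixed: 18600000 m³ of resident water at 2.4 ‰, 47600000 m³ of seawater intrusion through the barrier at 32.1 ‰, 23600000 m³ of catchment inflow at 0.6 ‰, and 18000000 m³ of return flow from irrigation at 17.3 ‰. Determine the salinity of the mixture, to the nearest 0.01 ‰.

17.61 ‰

Total salt / total volume:
salt = 18,600,000×2.4 + 47,600,000×32.1 + 23,600,000×0.6 + 18,000,000×17.3 = 44,640,000 + 1,527,960,000 + 14,160,000 + 311,400,000 = 1,898,160,000
volume = 18,600,000 + 47,600,000 + 23,600,000 + 18,000,000 = 107,800,000 m³
S = 1,898,160,000 / 107,800,000 = 17.6082 ‰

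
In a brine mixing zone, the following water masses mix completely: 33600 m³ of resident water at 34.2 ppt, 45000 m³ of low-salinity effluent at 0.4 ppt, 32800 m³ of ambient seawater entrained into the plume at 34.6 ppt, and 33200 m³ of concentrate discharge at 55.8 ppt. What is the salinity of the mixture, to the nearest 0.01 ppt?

Mass of salt is conserved:
salt = 33,600×34.2 + 45,000×0.4 + 32,800×34.6 + 33,200×55.8 = 1,149,120 + 18,000 + 1,134,880 + 1,852,560 = 4,154,560
volume = 33,600 + 45,000 + 32,800 + 33,200 = 144,600 m³
S = 4,154,560 / 144,600 = 28.7314 ppt

28.73 ppt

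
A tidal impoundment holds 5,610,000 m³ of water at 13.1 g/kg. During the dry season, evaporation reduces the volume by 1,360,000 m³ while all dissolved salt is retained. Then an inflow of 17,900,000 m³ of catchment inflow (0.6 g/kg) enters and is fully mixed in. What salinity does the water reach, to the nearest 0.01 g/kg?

After evaporation: salt = 5,610,000×13.1 = 73,491,000; volume = 5,610,000 − 1,360,000 = 4,250,000 m³
After mixing: salt = 73,491,000 + 17,900,000×0.6 = 84,231,000; volume = 4,250,000 + 17,900,000 = 22,150,000 m³
S = 84,231,000 / 22,150,000 = 3.8028 g/kg

3.80 g/kg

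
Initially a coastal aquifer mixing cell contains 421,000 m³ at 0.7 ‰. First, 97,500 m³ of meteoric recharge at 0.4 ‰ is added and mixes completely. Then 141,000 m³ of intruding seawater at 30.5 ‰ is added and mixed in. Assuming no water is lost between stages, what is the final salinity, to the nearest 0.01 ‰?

7.03 ‰

Salt balance:
Initial salt = 421,000×0.7 = 294,700
After stage 1: salt = 294,700 + 97,500×0.4 = 333,700; volume = 518,500 m³; S = 0.644 ‰
After stage 2: salt = 333,700 + 141,000×30.5 = 4,634,200; volume = 659,500 m³
S = 4,634,200 / 659,500 = 7.0268 ‰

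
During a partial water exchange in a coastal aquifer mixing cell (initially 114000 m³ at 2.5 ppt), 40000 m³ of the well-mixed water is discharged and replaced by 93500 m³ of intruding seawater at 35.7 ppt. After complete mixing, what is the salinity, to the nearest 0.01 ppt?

21.03 ppt

Remaining after removal: 74,000 m³ at 2.5 ppt (salt = 185,000)
After addition: salt = 185,000 + 93,500×35.7 = 3,522,950; volume = 167,500 m³
S = 3,522,950 / 167,500 = 21.0325 ppt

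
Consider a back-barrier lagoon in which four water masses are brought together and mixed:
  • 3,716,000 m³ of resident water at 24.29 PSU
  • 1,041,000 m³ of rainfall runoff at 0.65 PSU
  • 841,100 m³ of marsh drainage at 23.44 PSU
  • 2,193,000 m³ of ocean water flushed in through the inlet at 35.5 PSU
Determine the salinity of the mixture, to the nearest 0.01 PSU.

Total salt / total volume:
salt = 3,716,000×24.29 + 1,041,000×0.65 + 841,100×23.44 + 2,193,000×35.5 = 90,261,640 + 676,650 + 19,715,384 + 77,851,500 = 188,505,174
volume = 3,716,000 + 1,041,000 + 841,100 + 2,193,000 = 7,791,100 m³
S = 188,505,174 / 7,791,100 = 24.1949 PSU

24.19 PSU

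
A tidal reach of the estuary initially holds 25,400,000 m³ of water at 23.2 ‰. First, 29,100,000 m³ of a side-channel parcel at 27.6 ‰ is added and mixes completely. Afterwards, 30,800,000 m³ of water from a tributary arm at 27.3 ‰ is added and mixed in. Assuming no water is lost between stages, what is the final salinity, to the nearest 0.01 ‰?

26.18 ‰

Mass of salt is conserved:
Initial salt = 25,400,000×23.2 = 589,280,000
After stage 1: salt = 589,280,000 + 29,100,000×27.6 = 1,392,440,000; volume = 54,500,000 m³; S = 25.549 ‰
After stage 2: salt = 1,392,440,000 + 30,800,000×27.3 = 2,233,280,000; volume = 85,300,000 m³
S = 2,233,280,000 / 85,300,000 = 26.1815 ‰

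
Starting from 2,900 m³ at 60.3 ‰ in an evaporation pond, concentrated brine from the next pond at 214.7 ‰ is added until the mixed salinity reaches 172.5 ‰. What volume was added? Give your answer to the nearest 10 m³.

7710 m³

Salt balance: 2,900×60.3 + V×214.7 = (2,900+V)×172.5
174,870 + 214.7V = 500,250 + 172.5V
325,380 = 42.2V
V = 7,710.43 m³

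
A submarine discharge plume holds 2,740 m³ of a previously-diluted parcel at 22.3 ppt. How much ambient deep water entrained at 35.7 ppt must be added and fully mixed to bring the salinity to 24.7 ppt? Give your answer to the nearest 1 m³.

598 m³

Salt balance: 2,740×22.3 + V×35.7 = (2,740+V)×24.7
61,102 + 35.7V = 67,678 + 24.7V
6,576 = 11V
V = 597.82 m³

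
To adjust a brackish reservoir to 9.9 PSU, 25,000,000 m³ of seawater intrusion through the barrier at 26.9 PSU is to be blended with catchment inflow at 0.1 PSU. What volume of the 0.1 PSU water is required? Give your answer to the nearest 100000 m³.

43400000 m³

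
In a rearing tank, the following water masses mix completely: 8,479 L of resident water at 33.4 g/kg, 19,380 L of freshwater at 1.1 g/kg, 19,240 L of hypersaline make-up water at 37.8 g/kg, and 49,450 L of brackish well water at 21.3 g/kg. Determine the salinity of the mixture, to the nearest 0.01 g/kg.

21.60 g/kg

Salt balance:
salt = 8,479×33.4 + 19,380×1.1 + 19,240×37.8 + 49,450×21.3 = 283,198.6 + 21,318 + 727,272 + 1,053,285 = 2,085,073.6
volume = 8,479 + 19,380 + 19,240 + 49,450 = 96,549 L
S = 2,085,073.6 / 96,549 = 21.596 g/kg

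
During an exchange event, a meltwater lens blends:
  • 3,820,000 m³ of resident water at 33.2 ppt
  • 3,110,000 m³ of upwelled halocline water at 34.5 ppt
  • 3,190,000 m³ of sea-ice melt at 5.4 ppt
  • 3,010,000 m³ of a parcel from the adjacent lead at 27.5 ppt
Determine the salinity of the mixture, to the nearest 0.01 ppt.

Total salt / total volume:
salt = 3,820,000×33.2 + 3,110,000×34.5 + 3,190,000×5.4 + 3,010,000×27.5 = 126,824,000 + 107,295,000 + 17,226,000 + 82,775,000 = 334,120,000
volume = 3,820,000 + 3,110,000 + 3,190,000 + 3,010,000 = 13,130,000 m³
S = 334,120,000 / 13,130,000 = 25.4471 ppt

25.45 ppt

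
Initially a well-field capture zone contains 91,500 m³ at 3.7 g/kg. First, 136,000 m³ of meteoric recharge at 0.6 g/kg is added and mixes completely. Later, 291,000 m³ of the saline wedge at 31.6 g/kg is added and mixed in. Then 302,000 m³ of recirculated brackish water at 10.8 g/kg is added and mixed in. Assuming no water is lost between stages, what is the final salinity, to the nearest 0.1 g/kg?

15.7 g/kg

Total salt / total volume:
Initial salt = 91,500×3.7 = 338,550
After stage 1: salt = 338,550 + 136,000×0.6 = 420,150; volume = 227,500 m³; S = 1.847 g/kg
After stage 2: salt = 420,150 + 291,000×31.6 = 9,615,750; volume = 518,500 m³; S = 18.545 g/kg
After stage 3: salt = 9,615,750 + 302,000×10.8 = 12,877,350; volume = 820,500 m³
S = 12,877,350 / 820,500 = 15.6945 g/kg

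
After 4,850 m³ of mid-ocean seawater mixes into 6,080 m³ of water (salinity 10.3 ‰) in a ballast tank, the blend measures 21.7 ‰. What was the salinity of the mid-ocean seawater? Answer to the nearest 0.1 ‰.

Salt balance: 6,080×10.3 + 4,850×S = 10,930×21.7
62,624 + 4,850·S = 237,181
S = (237,181 − 62,624) / 4,850 = 35.9911 ‰

36.0 ‰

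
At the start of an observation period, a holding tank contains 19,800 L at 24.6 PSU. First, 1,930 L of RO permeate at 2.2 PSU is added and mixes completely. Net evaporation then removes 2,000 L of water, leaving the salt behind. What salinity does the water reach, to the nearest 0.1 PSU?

After mixing: salt = 19,800×24.6 + 1,930×2.2 = 491,326; volume = 21,730 L
After evaporation: salt unchanged = 491,326; volume = 21,730 − 2,000 = 19,730 L
S = 491,326 / 19,730 = 24.9025 PSU

24.9 PSU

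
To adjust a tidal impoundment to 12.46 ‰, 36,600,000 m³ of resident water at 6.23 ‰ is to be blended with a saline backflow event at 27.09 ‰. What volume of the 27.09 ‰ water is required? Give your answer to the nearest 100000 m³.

15600000 m³

Salt balance: 36,600,000×6.23 + V×27.09 = (36,600,000+V)×12.46
228,018,000 + 27.09V = 456,036,000 + 12.46V
228,018,000 = 14.63V
V = 15,585,645.93 m³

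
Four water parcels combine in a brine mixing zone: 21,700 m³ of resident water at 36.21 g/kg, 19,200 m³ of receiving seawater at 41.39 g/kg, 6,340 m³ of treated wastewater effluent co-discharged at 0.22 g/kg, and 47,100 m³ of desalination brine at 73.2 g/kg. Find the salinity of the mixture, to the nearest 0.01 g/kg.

Salt balance:
salt = 21,700×36.21 + 19,200×41.39 + 6,340×0.22 + 47,100×73.2 = 785,757 + 794,688 + 1,394.8 + 3,447,720 = 5,029,559.8
volume = 21,700 + 19,200 + 6,340 + 47,100 = 94,340 m³
S = 5,029,559.8 / 94,340 = 53.3131 g/kg

53.31 g/kg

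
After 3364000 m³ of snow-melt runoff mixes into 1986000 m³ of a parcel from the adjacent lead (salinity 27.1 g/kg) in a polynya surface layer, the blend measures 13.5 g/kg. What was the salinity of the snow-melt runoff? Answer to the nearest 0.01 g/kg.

5.47 g/kg

Salt balance: 1,986,000×27.1 + 3,364,000×S = 5,350,000×13.5
53,820,600 + 3,364,000·S = 72,225,000
S = (72,225,000 − 53,820,600) / 3,364,000 = 5.471 g/kg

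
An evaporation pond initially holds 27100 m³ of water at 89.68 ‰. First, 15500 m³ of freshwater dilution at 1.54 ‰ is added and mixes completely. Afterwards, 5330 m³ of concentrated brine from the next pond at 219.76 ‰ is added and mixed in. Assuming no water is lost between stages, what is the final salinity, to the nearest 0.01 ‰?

Mass of salt is conserved:
Initial salt = 27,100×89.68 = 2,430,328
After stage 1: salt = 2,430,328 + 15,500×1.54 = 2,454,198; volume = 42,600 m³; S = 57.61 ‰
After stage 2: salt = 2,454,198 + 5,330×219.76 = 3,625,518.8; volume = 47,930 m³
S = 3,625,518.8 / 47,930 = 75.642 ‰

75.64 ‰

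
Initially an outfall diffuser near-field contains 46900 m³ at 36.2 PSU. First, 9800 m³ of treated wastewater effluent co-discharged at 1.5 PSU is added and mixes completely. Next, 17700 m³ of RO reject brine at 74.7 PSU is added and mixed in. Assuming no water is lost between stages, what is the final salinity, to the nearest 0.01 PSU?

40.79 PSU

Weighted by volume,
Initial salt = 46,900×36.2 = 1,697,780
After stage 1: salt = 1,697,780 + 9,800×1.5 = 1,712,480; volume = 56,700 m³; S = 30.202 PSU
After stage 2: salt = 1,712,480 + 17,700×74.7 = 3,034,670; volume = 74,400 m³
S = 3,034,670 / 74,400 = 40.7886 PSU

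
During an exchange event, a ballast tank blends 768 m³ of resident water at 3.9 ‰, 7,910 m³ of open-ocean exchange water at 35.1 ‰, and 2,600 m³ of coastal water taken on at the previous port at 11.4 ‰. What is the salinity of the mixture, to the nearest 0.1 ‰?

27.5 ‰

Mass of salt is conserved:
salt = 768×3.9 + 7,910×35.1 + 2,600×11.4 = 2,995.2 + 277,641 + 29,640 = 310,276.2
volume = 768 + 7,910 + 2,600 = 11,278 m³
S = 310,276.2 / 11,278 = 27.512 ‰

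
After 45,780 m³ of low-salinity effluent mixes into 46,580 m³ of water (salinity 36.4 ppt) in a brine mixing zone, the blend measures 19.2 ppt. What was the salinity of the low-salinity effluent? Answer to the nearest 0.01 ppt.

Salt balance: 46,580×36.4 + 45,780×S = 92,360×19.2
1,695,512 + 45,780·S = 1,773,312
S = (1,773,312 − 1,695,512) / 45,780 = 1.6994 ppt

1.70 ppt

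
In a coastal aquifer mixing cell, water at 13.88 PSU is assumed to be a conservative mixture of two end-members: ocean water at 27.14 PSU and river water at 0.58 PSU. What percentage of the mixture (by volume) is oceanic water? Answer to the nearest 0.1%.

50.1%

Let g be the oceanic fraction. Salt balance per unit volume:
g×27.14 + (1−g)×0.58 = 13.88
g = (13.88 − 0.58) / (27.14 − 0.58) = 13.3/26.56 = 0.5008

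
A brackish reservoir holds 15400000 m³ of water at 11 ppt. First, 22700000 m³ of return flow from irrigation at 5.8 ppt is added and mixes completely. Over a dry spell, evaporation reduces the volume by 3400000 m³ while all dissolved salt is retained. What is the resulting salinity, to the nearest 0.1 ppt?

8.7 ppt

After mixing: salt = 15,400,000×11 + 22,700,000×5.8 = 301,060,000; volume = 38,100,000 m³
After evaporation: salt unchanged = 301,060,000; volume = 38,100,000 − 3,400,000 = 34,700,000 m³
S = 301,060,000 / 34,700,000 = 8.6761 ppt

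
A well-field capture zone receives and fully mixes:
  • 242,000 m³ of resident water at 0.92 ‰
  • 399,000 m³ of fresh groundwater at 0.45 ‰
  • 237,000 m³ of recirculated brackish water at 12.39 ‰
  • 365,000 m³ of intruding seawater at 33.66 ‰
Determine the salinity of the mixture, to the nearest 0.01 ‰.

Weighted by volume,
salt = 242,000×0.92 + 399,000×0.45 + 237,000×12.39 + 365,000×33.66 = 222,640 + 179,550 + 2,936,430 + 12,285,900 = 15,624,520
volume = 242,000 + 399,000 + 237,000 + 365,000 = 1,243,000 m³
S = 15,624,520 / 1,243,000 = 12.57 ‰

12.57 ‰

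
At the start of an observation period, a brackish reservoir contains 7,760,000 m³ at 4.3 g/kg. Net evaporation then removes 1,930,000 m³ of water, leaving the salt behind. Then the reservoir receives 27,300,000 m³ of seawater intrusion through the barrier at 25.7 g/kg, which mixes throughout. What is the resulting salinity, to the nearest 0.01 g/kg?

22.18 g/kg

After evaporation: salt = 7,760,000×4.3 = 33,368,000; volume = 7,760,000 − 1,930,000 = 5,830,000 m³
After mixing: salt = 33,368,000 + 27,300,000×25.7 = 734,978,000; volume = 5,830,000 + 27,300,000 = 33,130,000 m³
S = 734,978,000 / 33,130,000 = 22.1847 g/kg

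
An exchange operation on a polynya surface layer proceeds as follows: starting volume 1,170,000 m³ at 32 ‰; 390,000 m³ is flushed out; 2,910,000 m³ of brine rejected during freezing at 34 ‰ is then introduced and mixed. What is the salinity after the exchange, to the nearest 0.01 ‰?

Remaining after removal: 780,000 m³ at 32 ‰ (salt = 24,960,000)
After addition: salt = 24,960,000 + 2,910,000×34 = 123,900,000; volume = 3,690,000 m³
S = 123,900,000 / 3,690,000 = 33.5772 ‰

33.58 ‰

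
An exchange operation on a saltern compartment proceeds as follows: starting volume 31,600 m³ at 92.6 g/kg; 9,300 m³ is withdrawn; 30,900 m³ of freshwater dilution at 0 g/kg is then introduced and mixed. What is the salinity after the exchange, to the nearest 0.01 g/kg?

Remaining after removal: 22,300 m³ at 92.6 g/kg (salt = 2,064,980)
After addition: salt = 2,064,980 + 30,900×0 = 2,064,980; volume = 53,200 m³
S = 2,064,980 / 53,200 = 38.8154 g/kg

38.82 g/kg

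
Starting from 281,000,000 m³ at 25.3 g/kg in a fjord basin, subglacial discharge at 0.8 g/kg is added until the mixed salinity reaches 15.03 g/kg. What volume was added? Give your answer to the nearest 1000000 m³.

203000000 m³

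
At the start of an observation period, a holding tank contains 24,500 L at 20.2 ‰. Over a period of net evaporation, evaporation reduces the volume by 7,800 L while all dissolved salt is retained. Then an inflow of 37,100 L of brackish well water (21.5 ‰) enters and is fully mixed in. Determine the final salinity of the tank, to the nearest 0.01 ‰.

24.03 ‰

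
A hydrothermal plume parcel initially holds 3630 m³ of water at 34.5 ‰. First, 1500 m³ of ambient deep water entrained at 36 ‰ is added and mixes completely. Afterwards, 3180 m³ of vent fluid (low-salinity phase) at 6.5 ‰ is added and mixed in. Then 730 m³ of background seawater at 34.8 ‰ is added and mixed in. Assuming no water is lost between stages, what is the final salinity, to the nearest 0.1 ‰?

Mass of salt is conserved:
Initial salt = 3,630×34.5 = 125,235
After stage 1: salt = 125,235 + 1,500×36 = 179,235; volume = 5,130 m³; S = 34.939 ‰
After stage 2: salt = 179,235 + 3,180×6.5 = 199,905; volume = 8,310 m³; S = 24.056 ‰
After stage 3: salt = 199,905 + 730×34.8 = 225,309; volume = 9,040 m³
S = 225,309 / 9,040 = 24.9236 ‰

24.9 ‰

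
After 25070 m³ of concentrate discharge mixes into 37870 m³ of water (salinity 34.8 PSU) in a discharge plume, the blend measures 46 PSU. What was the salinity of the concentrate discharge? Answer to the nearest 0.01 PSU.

62.92 PSU

Salt balance: 37,870×34.8 + 25,070×S = 62,940×46
1,317,876 + 25,070·S = 2,895,240
S = (2,895,240 − 1,317,876) / 25,070 = 62.9184 PSU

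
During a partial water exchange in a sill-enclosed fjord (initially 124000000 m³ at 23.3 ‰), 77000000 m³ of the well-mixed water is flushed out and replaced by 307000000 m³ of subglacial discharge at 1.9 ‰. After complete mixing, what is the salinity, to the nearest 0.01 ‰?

4.74 ‰

Remaining after removal: 47,000,000 m³ at 23.3 ‰ (salt = 1,095,100,000)
After addition: salt = 1,095,100,000 + 307,000,000×1.9 = 1,678,400,000; volume = 354,000,000 m³
S = 1,678,400,000 / 354,000,000 = 4.7412 ‰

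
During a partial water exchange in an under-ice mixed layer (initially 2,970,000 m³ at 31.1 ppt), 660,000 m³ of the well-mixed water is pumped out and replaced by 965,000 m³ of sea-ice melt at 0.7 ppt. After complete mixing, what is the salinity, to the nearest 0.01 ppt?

Remaining after removal: 2,310,000 m³ at 31.1 ppt (salt = 71,841,000)
After addition: salt = 71,841,000 + 965,000×0.7 = 72,516,500; volume = 3,275,000 m³
S = 72,516,500 / 3,275,000 = 22.1424 ppt

22.14 ppt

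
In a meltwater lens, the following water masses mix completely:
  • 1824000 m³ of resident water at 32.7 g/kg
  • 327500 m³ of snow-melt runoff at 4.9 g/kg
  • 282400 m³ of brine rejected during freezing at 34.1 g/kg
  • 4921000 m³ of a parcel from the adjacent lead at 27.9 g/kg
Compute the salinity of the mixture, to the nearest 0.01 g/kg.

Salt balance:
salt = 1,824,000×32.7 + 327,500×4.9 + 282,400×34.1 + 4,921,000×27.9 = 59,644,800 + 1,604,750 + 9,629,840 + 137,295,900 = 208,175,290
volume = 1,824,000 + 327,500 + 282,400 + 4,921,000 = 7,354,900 m³
S = 208,175,290 / 7,354,900 = 28.3043 g/kg

28.30 g/kg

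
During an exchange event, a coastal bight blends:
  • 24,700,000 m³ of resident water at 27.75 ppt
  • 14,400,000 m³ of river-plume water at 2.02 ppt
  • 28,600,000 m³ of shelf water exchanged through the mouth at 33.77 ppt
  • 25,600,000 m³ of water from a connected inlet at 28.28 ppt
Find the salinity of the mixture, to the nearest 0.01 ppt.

Salt balance:
salt = 24,700,000×27.75 + 14,400,000×2.02 + 28,600,000×33.77 + 25,600,000×28.28 = 685,425,000 + 29,088,000 + 965,822,000 + 723,968,000 = 2,404,303,000
volume = 24,700,000 + 14,400,000 + 28,600,000 + 25,600,000 = 93,300,000 m³
S = 2,404,303,000 / 93,300,000 = 25.7696 ppt

25.77 ppt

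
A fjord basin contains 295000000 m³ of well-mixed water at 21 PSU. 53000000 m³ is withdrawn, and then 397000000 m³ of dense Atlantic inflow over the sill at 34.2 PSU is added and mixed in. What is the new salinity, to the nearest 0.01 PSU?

Remaining after removal: 242,000,000 m³ at 21 PSU (salt = 5,082,000,000)
After addition: salt = 5,082,000,000 + 397,000,000×34.2 = 18,659,400,000; volume = 639,000,000 m³
S = 18,659,400,000 / 639,000,000 = 29.2009 PSU

29.20 PSU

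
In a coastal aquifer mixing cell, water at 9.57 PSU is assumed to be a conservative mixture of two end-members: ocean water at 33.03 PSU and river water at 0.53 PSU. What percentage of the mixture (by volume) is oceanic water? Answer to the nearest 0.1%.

27.8%

Let g be the oceanic fraction. Salt balance per unit volume:
g×33.03 + (1−g)×0.53 = 9.57
g = (9.57 − 0.53) / (33.03 − 0.53) = 9.04/32.5 = 0.2782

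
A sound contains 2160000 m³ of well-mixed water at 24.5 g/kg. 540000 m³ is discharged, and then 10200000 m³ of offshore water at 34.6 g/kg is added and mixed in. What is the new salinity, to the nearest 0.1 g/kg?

Remaining after removal: 1,620,000 m³ at 24.5 g/kg (salt = 39,690,000)
After addition: salt = 39,690,000 + 10,200,000×34.6 = 392,610,000; volume = 11,820,000 m³
S = 392,610,000 / 11,820,000 = 33.2157 g/kg

33.2 g/kg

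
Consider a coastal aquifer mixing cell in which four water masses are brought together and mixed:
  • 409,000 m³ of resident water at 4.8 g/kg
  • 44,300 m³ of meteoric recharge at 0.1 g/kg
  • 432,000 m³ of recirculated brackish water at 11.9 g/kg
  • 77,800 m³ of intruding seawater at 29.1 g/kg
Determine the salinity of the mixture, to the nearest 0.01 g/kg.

9.73 g/kg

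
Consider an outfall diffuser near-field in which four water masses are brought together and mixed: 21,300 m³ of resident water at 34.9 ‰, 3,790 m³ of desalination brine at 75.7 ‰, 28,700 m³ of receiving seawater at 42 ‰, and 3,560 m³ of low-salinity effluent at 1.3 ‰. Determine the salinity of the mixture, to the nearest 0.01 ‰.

Conserving salt mass:
salt = 21,300×34.9 + 3,790×75.7 + 28,700×42 + 3,560×1.3 = 743,370 + 286,903 + 1,205,400 + 4,628 = 2,240,301
volume = 21,300 + 3,790 + 28,700 + 3,560 = 57,350 m³
S = 2,240,301 / 57,350 = 39.0637 ‰

39.06 ‰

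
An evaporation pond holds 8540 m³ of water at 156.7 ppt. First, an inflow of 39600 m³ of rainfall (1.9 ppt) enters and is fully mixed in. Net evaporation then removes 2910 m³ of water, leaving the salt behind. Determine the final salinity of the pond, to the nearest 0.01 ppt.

After mixing: salt = 8,540×156.7 + 39,600×1.9 = 1,413,458; volume = 48,140 m³
After evaporation: salt unchanged = 1,413,458; volume = 48,140 − 2,910 = 45,230 m³
S = 1,413,458 / 45,230 = 31.2505 ppt

31.25 ppt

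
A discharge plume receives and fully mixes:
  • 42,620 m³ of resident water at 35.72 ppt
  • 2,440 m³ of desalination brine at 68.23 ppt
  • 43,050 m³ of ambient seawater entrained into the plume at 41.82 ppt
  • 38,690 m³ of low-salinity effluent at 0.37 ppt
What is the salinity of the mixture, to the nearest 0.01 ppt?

27.63 ppt

Conserving salt mass:
salt = 42,620×35.72 + 2,440×68.23 + 43,050×41.82 + 38,690×0.37 = 1,522,386.4 + 166,481.2 + 1,800,351 + 14,315.3 = 3,503,533.9
volume = 42,620 + 2,440 + 43,050 + 38,690 = 126,800 m³
S = 3,503,533.9 / 126,800 = 27.6304 ppt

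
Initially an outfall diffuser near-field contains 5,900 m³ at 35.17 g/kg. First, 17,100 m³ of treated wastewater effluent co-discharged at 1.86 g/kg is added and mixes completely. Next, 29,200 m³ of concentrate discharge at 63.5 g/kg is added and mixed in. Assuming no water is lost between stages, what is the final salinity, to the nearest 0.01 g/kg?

Weighted by volume,
Initial salt = 5,900×35.17 = 207,503
After stage 1: salt = 207,503 + 17,100×1.86 = 239,309; volume = 23,000 m³; S = 10.405 g/kg
After stage 2: salt = 239,309 + 29,200×63.5 = 2,093,509; volume = 52,200 m³
S = 2,093,509 / 52,200 = 40.1055 g/kg

40.11 g/kg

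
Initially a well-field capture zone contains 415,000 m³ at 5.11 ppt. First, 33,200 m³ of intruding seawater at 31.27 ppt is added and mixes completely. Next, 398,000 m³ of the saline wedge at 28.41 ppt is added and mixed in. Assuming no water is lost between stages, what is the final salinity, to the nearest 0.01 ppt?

17.10 ppt

Mass of salt is conserved:
Initial salt = 415,000×5.11 = 2,120,650
After stage 1: salt = 2,120,650 + 33,200×31.27 = 3,158,814; volume = 448,200 m³; S = 7.048 ppt
After stage 2: salt = 3,158,814 + 398,000×28.41 = 14,465,994; volume = 846,200 m³
S = 14,465,994 / 846,200 = 17.0952 ppt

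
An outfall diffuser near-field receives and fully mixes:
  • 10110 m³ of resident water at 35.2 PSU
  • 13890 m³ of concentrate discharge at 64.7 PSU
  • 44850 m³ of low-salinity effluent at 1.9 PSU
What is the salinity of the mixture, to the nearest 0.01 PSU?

By conservation of dissolved salt,
salt = 10,110×35.2 + 13,890×64.7 + 44,850×1.9 = 355,872 + 898,683 + 85,215 = 1,339,770
volume = 10,110 + 13,890 + 44,850 = 68,850 m³
S = 1,339,770 / 68,850 = 19.4593 PSU

19.46 PSU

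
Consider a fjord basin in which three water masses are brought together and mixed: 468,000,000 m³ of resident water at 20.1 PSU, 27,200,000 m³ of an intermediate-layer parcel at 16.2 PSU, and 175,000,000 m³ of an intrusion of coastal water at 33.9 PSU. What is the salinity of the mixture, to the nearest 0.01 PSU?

23.55 PSU

Conserving salt mass:
salt = 468,000,000×20.1 + 27,200,000×16.2 + 175,000,000×33.9 = 9,406,800,000 + 440,640,000 + 5,932,500,000 = 15,779,940,000
volume = 468,000,000 + 27,200,000 + 175,000,000 = 670,200,000 m³
S = 15,779,940,000 / 670,200,000 = 23.5451 PSU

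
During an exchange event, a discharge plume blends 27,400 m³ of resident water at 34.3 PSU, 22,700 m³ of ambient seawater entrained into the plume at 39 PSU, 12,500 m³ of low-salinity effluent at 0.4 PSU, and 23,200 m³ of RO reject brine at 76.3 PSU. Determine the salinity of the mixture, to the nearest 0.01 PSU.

41.96 PSU

Weighted by volume,
salt = 27,400×34.3 + 22,700×39 + 12,500×0.4 + 23,200×76.3 = 939,820 + 885,300 + 5,000 + 1,770,160 = 3,600,280
volume = 27,400 + 22,700 + 12,500 + 23,200 = 85,800 m³
S = 3,600,280 / 85,800 = 41.9613 PSU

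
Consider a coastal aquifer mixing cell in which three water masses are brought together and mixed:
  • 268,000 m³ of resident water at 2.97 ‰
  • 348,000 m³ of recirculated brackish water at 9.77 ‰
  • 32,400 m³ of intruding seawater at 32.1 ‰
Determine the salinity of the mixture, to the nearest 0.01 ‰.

Weighted by volume,
salt = 268,000×2.97 + 348,000×9.77 + 32,400×32.1 = 795,960 + 3,399,960 + 1,040,040 = 5,235,960
volume = 268,000 + 348,000 + 32,400 = 648,400 m³
S = 5,235,960 / 648,400 = 8.0752 ‰

8.08 ‰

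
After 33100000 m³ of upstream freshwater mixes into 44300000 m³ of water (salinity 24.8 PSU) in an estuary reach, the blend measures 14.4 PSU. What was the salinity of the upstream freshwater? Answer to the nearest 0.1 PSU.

0.5 PSU

Salt balance: 44,300,000×24.8 + 33,100,000×S = 77,400,000×14.4
1,098,640,000 + 33,100,000·S = 1,114,560,000
S = (1,114,560,000 − 1,098,640,000) / 33,100,000 = 0.481 PSU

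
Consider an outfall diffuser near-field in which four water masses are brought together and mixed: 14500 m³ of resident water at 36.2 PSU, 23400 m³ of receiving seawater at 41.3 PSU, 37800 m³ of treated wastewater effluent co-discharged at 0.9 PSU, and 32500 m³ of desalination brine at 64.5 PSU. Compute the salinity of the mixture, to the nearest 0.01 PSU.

33.47 PSU

Conserving salt mass:
salt = 14,500×36.2 + 23,400×41.3 + 37,800×0.9 + 32,500×64.5 = 524,900 + 966,420 + 34,020 + 2,096,250 = 3,621,590
volume = 14,500 + 23,400 + 37,800 + 32,500 = 108,200 m³
S = 3,621,590 / 108,200 = 33.4713 PSU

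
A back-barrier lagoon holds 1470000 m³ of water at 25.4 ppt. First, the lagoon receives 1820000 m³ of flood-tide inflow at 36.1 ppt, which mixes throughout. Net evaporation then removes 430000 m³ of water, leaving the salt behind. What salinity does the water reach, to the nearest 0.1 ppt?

36.0 ppt

After mixing: salt = 1,470,000×25.4 + 1,820,000×36.1 = 103,040,000; volume = 3,290,000 m³
After evaporation: salt unchanged = 103,040,000; volume = 3,290,000 − 430,000 = 2,860,000 m³
S = 103,040,000 / 2,860,000 = 36.028 ppt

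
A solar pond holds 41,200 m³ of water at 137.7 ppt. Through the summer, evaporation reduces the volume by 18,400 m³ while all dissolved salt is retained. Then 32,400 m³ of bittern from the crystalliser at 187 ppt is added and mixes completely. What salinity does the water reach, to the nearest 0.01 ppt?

212.54 ppt

After evaporation: salt = 41,200×137.7 = 5,673,240; volume = 41,200 − 18,400 = 22,800 m³
After mixing: salt = 5,673,240 + 32,400×187 = 11,732,040; volume = 22,800 + 32,400 = 55,200 m³
S = 11,732,040 / 55,200 = 212.537 ppt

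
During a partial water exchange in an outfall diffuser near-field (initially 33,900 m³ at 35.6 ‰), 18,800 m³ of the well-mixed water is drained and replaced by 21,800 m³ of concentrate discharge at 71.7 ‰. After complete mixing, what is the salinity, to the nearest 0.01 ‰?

56.93 ‰

Remaining after removal: 15,100 m³ at 35.6 ‰ (salt = 537,560)
After addition: salt = 537,560 + 21,800×71.7 = 2,100,620; volume = 36,900 m³
S = 2,100,620 / 36,900 = 56.9274 ‰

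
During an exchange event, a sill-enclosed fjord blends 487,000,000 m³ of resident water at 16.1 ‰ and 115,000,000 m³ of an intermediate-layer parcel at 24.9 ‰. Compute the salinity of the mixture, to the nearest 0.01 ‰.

17.78 ‰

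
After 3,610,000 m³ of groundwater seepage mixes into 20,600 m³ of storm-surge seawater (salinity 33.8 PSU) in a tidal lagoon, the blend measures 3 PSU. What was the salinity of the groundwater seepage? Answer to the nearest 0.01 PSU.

2.82 PSU

Salt balance: 20,600×33.8 + 3,610,000×S = 3,630,600×3
696,280 + 3,610,000·S = 10,891,800
S = (10,891,800 − 696,280) / 3,610,000 = 2.8242 PSU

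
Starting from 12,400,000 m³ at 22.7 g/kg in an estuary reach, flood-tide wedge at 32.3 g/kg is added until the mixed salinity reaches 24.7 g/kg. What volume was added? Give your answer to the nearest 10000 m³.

Salt balance: 12,400,000×22.7 + V×32.3 = (12,400,000+V)×24.7
281,480,000 + 32.3V = 306,280,000 + 24.7V
24,800,000 = 7.6V
V = 3,263,157.89 m³

3260000 m³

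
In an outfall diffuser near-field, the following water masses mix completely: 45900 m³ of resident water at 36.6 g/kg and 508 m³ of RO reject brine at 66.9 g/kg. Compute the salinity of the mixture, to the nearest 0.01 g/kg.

36.93 g/kg

Weighted by volume,
salt = 45,900×36.6 + 508×66.9 = 1,679,940 + 33,985.2 = 1,713,925.2
volume = 45,900 + 508 = 46,408 m³
S = 1,713,925.2 / 46,408 = 36.9317 g/kg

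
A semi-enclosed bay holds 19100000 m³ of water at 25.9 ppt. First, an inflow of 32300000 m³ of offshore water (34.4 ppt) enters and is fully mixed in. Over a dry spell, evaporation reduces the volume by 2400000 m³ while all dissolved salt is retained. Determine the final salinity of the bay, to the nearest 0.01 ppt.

32.77 ppt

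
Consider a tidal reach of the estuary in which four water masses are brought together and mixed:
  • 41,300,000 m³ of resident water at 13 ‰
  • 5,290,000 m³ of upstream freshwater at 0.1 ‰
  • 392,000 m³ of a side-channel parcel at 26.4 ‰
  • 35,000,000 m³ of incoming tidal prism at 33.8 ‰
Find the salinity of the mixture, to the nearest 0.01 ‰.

Total salt / total volume:
salt = 41,300,000×13 + 5,290,000×0.1 + 392,000×26.4 + 35,000,000×33.8 = 536,900,000 + 529,000 + 10,348,800 + 1,183,000,000 = 1,730,777,800
volume = 41,300,000 + 5,290,000 + 392,000 + 35,000,000 = 81,982,000 m³
S = 1,730,777,800 / 81,982,000 = 21.1117 ‰

21.11 ‰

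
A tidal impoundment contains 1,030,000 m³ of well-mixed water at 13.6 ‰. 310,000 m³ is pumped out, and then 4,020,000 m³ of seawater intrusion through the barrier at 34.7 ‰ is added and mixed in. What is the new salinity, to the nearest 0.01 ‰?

Remaining after removal: 720,000 m³ at 13.6 ‰ (salt = 9,792,000)
After addition: salt = 9,792,000 + 4,020,000×34.7 = 149,286,000; volume = 4,740,000 m³
S = 149,286,000 / 4,740,000 = 31.4949 ‰

31.49 ‰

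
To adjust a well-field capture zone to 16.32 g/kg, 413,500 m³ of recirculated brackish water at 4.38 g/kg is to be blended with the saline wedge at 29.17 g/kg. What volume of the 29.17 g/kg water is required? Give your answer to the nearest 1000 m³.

Salt balance: 413,500×4.38 + V×29.17 = (413,500+V)×16.32
1,811,130 + 29.17V = 6,748,320 + 16.32V
4,937,190 = 12.85V
V = 384,217.12 m³

384000 m³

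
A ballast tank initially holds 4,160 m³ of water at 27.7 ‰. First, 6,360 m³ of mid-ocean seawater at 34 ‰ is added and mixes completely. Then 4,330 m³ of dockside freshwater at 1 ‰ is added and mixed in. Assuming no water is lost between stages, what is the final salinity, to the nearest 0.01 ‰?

22.61 ‰

Salt balance:
Initial salt = 4,160×27.7 = 115,232
After stage 1: salt = 115,232 + 6,360×34 = 331,472; volume = 10,520 m³; S = 31.509 ‰
After stage 2: salt = 331,472 + 4,330×1 = 335,802; volume = 14,850 m³
S = 335,802 / 14,850 = 22.6129 ‰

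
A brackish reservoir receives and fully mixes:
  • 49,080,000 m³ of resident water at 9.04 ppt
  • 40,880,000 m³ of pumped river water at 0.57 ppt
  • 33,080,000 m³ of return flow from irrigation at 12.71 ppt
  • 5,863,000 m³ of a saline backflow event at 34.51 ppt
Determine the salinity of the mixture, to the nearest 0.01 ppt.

By conservation of dissolved salt,
salt = 49,080,000×9.04 + 40,880,000×0.57 + 33,080,000×12.71 + 5,863,000×34.51 = 443,683,200 + 23,301,600 + 420,446,800 + 202,332,130 = 1,089,763,730
volume = 49,080,000 + 40,880,000 + 33,080,000 + 5,863,000 = 128,903,000 m³
S = 1,089,763,730 / 128,903,000 = 8.4541 ppt

8.45 ppt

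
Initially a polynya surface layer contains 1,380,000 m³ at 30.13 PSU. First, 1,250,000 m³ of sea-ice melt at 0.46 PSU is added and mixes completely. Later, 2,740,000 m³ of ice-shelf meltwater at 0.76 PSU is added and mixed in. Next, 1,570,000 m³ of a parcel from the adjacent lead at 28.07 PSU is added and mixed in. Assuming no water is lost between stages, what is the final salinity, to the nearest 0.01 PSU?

12.72 PSU

Weighted by volume,
Initial salt = 1,380,000×30.13 = 41,579,400
After stage 1: salt = 41,579,400 + 1,250,000×0.46 = 42,154,400; volume = 2,630,000 m³; S = 16.028 PSU
After stage 2: salt = 42,154,400 + 2,740,000×0.76 = 44,236,800; volume = 5,370,000 m³; S = 8.238 PSU
After stage 3: salt = 44,236,800 + 1,570,000×28.07 = 88,306,700; volume = 6,940,000 m³
S = 88,306,700 / 6,940,000 = 12.7243 PSU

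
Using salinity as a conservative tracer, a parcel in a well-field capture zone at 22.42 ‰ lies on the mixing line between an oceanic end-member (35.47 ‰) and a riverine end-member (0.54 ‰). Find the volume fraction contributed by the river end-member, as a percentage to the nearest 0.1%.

37.4%

Let f be the freshwater fraction. Salt balance per unit volume:
f×0.54 + (1−f)×35.47 = 22.42
f = (35.47 − 22.42) / (35.47 − 0.54) = 13.05/34.93 = 0.3736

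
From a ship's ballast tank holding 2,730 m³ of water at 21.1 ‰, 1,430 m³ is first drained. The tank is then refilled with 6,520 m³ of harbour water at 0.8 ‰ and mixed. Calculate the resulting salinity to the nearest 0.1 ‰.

Remaining after removal: 1,300 m³ at 21.1 ‰ (salt = 27,430)
After addition: salt = 27,430 + 6,520×0.8 = 32,646; volume = 7,820 m³
S = 32,646 / 7,820 = 4.1747 ‰

4.2 ‰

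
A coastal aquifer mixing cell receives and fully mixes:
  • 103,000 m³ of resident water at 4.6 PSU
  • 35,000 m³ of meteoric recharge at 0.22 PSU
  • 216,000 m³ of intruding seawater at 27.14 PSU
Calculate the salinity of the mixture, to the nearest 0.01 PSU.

Mass of salt is conserved:
salt = 103,000×4.6 + 35,000×0.22 + 216,000×27.14 = 473,800 + 7,700 + 5,862,240 = 6,343,740
volume = 103,000 + 35,000 + 216,000 = 354,000 m³
S = 6,343,740 / 354,000 = 17.9202 PSU

17.92 PSU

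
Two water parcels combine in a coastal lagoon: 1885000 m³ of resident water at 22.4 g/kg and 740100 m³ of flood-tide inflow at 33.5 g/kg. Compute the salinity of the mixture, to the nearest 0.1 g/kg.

25.5 g/kg

Total salt / total volume:
salt = 1,885,000×22.4 + 740,100×33.5 = 42,224,000 + 24,793,350 = 67,017,350
volume = 1,885,000 + 740,100 = 2,625,100 m³
S = 67,017,350 / 2,625,100 = 25.529 g/kg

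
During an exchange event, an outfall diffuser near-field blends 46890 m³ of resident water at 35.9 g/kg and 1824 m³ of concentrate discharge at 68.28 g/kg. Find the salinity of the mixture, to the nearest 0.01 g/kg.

37.11 g/kg

Total salt / total volume:
salt = 46,890×35.9 + 1,824×68.28 = 1,683,351 + 124,542.72 = 1,807,893.72
volume = 46,890 + 1,824 = 48,714 m³
S = 1,807,893.72 / 48,714 = 37.1124 g/kg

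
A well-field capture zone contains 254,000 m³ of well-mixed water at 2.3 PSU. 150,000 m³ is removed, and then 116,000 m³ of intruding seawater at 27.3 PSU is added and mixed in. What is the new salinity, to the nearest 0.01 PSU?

Remaining after removal: 104,000 m³ at 2.3 PSU (salt = 239,200)
After addition: salt = 239,200 + 116,000×27.3 = 3,406,000; volume = 220,000 m³
S = 3,406,000 / 220,000 = 15.4818 PSU

15.48 PSU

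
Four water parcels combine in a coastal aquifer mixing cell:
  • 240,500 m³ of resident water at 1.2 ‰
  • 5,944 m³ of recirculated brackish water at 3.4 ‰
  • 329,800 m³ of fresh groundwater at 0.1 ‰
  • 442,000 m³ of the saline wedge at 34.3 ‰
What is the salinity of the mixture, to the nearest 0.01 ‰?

15.22 ‰

Mass of salt is conserved:
salt = 240,500×1.2 + 5,944×3.4 + 329,800×0.1 + 442,000×34.3 = 288,600 + 20,209.6 + 32,980 + 15,160,600 = 15,502,389.6
volume = 240,500 + 5,944 + 329,800 + 442,000 = 1,018,244 m³
S = 15,502,389.6 / 1,018,244 = 15.2246 ‰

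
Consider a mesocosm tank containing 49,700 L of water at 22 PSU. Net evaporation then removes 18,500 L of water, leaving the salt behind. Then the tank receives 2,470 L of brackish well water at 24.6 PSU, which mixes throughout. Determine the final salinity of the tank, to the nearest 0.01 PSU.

34.28 PSU

After evaporation: salt = 49,700×22 = 1,093,400; volume = 49,700 − 18,500 = 31,200 L
After mixing: salt = 1,093,400 + 2,470×24.6 = 1,154,162; volume = 31,200 + 2,470 = 33,670 L
S = 1,154,162 / 33,670 = 34.2786 PSU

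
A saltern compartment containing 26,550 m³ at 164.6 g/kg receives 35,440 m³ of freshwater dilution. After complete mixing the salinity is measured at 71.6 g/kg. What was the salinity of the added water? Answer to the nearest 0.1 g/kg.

Salt balance: 26,550×164.6 + 35,440×S = 61,990×71.6
4,370,130 + 35,440·S = 4,438,484
S = (4,438,484 − 4,370,130) / 35,440 = 1.9287 g/kg

1.9 g/kg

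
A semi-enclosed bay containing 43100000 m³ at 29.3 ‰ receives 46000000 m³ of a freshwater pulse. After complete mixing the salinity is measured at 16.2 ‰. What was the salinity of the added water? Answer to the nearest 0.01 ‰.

Salt balance: 43,100,000×29.3 + 46,000,000×S = 89,100,000×16.2
1,262,830,000 + 46,000,000·S = 1,443,420,000
S = (1,443,420,000 − 1,262,830,000) / 46,000,000 = 3.9259 ‰

3.93 ‰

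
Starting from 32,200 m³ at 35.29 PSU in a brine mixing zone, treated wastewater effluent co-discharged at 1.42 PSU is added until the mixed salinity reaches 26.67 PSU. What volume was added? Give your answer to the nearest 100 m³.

11000 m³

Salt balance: 32,200×35.29 + V×1.42 = (32,200+V)×26.67
1,136,338 + 1.42V = 858,774 + 26.67V
277,564 = 25.25V
V = 10,992.63 m³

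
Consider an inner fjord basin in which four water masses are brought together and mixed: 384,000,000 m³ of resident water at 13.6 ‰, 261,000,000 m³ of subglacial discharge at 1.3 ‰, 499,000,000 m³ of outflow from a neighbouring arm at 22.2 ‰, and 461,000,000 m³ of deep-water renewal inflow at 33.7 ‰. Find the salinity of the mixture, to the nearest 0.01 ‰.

20.05 ‰

Conserving salt mass:
salt = 384,000,000×13.6 + 261,000,000×1.3 + 499,000,000×22.2 + 461,000,000×33.7 = 5,222,400,000 + 339,300,000 + 11,077,800,000 + 15,535,700,000 = 32,175,200,000
volume = 384,000,000 + 261,000,000 + 499,000,000 + 461,000,000 = 1,605,000,000 m³
S = 32,175,200,000 / 1,605,000,000 = 20.0469 ‰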